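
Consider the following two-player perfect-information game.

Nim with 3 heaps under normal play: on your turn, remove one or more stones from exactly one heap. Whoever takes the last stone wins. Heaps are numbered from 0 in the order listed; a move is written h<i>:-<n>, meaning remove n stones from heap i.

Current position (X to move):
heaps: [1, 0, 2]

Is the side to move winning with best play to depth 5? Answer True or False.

X winning at [(1,0,2)]: True

[(1,0,2)] X move#1: h0:-1:-1/(0,0,2), h2:-1:+1/(1,0,1)*, h2:-2:-1/(1,0,0)
[(1,0,1)] O move#2: h0:-1:-1/(0,0,1)*, h2:-1:-1/(1,0,0)
[(0,0,1)] X move#3: h2:-1:+1/(0,0,0)*
[(0,0,0)] end (terminal -1, O#4); searched (1,0,2) to 5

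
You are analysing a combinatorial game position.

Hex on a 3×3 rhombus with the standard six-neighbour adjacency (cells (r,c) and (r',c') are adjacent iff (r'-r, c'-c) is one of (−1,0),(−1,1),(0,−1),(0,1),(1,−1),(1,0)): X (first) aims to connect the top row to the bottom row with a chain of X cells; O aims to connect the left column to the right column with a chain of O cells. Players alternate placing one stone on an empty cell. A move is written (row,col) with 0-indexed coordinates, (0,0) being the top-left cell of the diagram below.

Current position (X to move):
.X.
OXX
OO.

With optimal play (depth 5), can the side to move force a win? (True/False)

p1 X@[.X./OXX/OO.]: (0,0)[XX./OXX/OO.]-1 (0,2)[.XX/OXX/OO.]-1 (2,2)[.X./OXX/OOX]+1*
p2 O@[.X./OXX/OOX] terminal -1; root [.X./OXX/OO.] d5

X winning at [.X./OXX/OO.]: True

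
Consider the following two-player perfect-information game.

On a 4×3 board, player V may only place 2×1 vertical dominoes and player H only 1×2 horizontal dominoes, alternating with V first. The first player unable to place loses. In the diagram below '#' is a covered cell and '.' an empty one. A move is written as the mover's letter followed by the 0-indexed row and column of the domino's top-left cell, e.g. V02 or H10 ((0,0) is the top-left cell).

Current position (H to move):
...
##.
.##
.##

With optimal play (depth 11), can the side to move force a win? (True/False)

p1 H@[.../##./.##/.##]: H00[##./##./.##/.##]-1* H01[.##/##./.##/.##]-1
p2 V@[##./##./.##/.##]: V02[###/###/.##/.##]+1* V20[##./##./###/###]+1
p3 H@[###/###/.##/.##] terminal -1; root [.../##./.##/.##] d11

H winning at [.../##./.##/.##]: False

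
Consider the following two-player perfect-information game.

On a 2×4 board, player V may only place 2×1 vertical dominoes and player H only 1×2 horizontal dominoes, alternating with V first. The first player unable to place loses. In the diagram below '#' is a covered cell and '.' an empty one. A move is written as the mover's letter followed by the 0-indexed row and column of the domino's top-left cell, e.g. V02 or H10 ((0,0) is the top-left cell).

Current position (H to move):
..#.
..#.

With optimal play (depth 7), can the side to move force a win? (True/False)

H winning at [..#./..#.]: True

ply 1, H at ..#./..#. | H00=+1→###./..#.*; H10=+1→..#./###.
ply 2, V at ###./..#. | V03=-1→####/..##*
ply 3, H at ####/..## | H10=+1→####/####*
ply 4: ####/#### is terminal -1 (V); from ..#./..#. depth 7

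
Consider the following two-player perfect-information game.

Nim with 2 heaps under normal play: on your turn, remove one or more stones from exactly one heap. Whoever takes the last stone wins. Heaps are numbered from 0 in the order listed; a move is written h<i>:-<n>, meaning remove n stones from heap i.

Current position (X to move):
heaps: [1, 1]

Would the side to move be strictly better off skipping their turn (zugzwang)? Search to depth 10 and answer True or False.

[(1,1)] X move#1: h0:-1:-1/(0,1)*, h1:-1:-1/(1,0)
[(0,1)] O move#2: h1:-1:+1/(0,0)*
[(0,0)] end (terminal -1, X#3); searched (1,1) to 10
pass branch (O moves first from the same position):
  | [(1,1)] O move#1: h0:-1:-1/(0,1)*, h1:-1:-1/(1,0)
  | [(0,1)] X move#2: h1:-1:+1/(0,0)*
  | [(0,0)] end (terminal -1, O#3); searched (1,1) to 10
X moving scores -1; X passing scores +1

zugzwang((1,1), X) = True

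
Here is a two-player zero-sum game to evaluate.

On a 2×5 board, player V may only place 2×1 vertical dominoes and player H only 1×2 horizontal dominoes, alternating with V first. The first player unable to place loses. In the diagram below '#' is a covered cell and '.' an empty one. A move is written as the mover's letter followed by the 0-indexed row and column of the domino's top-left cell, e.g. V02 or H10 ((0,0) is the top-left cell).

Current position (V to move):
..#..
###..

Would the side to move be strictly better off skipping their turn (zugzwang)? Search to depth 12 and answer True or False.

[..#../###..] V move#1: V03:+1/..##./####.*, V04:+1/..#.#/###.#
[..##./####.] H move#2: H00:-1/####./####.*
[####./####.] V move#3: V04:+1/#####/#####*
[#####/#####] end (terminal -1, H#4); searched ..#../###.. to 12
pass branch (H moves first from the same position):
  | [..#../###..] H move#1: H00:-1/###../###.., H03:+1/..###/###..*, H13:+1/..#../#####
  | [..###/###..] end (terminal -1, V#2); searched ..#../###.. to 12
V moving scores +1; V passing scores -1

zugzwang(..#../###.., V) = False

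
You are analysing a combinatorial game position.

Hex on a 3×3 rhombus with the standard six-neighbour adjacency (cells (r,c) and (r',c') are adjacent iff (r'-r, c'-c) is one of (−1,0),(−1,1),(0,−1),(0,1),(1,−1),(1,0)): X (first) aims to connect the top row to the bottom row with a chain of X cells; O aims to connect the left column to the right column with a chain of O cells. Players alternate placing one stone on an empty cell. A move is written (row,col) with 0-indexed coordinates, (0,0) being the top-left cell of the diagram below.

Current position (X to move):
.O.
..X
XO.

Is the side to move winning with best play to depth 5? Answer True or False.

p1 X@[.O./..X/XO.]: (0,0)[XO./..X/XO.]+1* (0,2)[.OX/..X/XO.]+1 (1,0)[.O./X.X/XO.]+1 (1,1)[.O./.XX/XO.]-1 (2,2)[.O./..X/XOX]-1
p2 O@[XO./..X/XO.]: (0,2)[XOO/..X/XO.]-1* (1,0)[XO./O.X/XO.]-1 (1,1)[XO./.OX/XO.]-1 (2,2)[XO./..X/XOO]-1
p3 X@[XOO/..X/XO.]: (1,0)[XOO/X.X/XO.]+1* (1,1)[XOO/.XX/XO.]-1 (2,2)[XOO/..X/XOX]-1
p4 O@[XOO/X.X/XO.] terminal -1; root [.O./..X/XO.] d5

X winning at [.O./..X/XO.]: True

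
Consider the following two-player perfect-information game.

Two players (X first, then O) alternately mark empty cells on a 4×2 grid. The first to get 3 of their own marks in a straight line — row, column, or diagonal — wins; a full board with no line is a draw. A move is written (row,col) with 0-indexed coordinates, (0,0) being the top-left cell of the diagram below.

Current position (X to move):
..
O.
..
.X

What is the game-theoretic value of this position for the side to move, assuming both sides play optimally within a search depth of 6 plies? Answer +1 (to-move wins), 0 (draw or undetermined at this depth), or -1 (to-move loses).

value(../O./../.X, X) = 0

p1 X@[../O./../.X]: (0,0)[X./O./../.X]+0* (0,1)[.X/O./../.X]-1 (1,1)[../OX/../.X]+0 (2,0)[../O./X./.X]+0 (2,1)[../O./.X/.X]+0 (3,0)[../O./../XX]+0
p2 O@[X./O./../.X]: (0,1)[XO/O./../.X]+0* (1,1)[X./OO/../.X]+0 (2,0)[X./O./O./.X]+0 (2,1)[X./O./.O/.X]+0 (3,0)[X./O./../OX]+0
p3 X@[XO/O./../.X]: (1,1)[XO/OX/../.X]+0* (2,0)[XO/O./X./.X]+0 (2,1)[XO/O./.X/.X]+0 (3,0)[XO/O./../XX]+0
p4 O@[XO/OX/../.X]: (2,0)[XO/OX/O./.X]-1 (2,1)[XO/OX/.O/.X]+0* (3,0)[XO/OX/../OX]-1
p5 X@[XO/OX/.O/.X]: (2,0)[XO/OX/XO/.X]+0* (3,0)[XO/OX/.O/XX]+0
p6 O@[XO/OX/XO/.X]: (3,0)[XO/OX/XO/OX]+0*
p7 X@[XO/OX/XO/OX] terminal +0; root [../O./../.X] d6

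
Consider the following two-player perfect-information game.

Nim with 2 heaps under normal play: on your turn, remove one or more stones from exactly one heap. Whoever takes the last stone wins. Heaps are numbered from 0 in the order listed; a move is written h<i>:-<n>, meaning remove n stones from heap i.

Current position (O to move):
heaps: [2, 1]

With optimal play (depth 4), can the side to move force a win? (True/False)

[(2,1)] O move#1: h0:-1:+1/(1,1)*, h0:-2:-1/(0,1), h1:-1:-1/(2,0)
[(1,1)] X move#2: h0:-1:-1/(0,1)*, h1:-1:-1/(1,0)
[(0,1)] O move#3: h1:-1:+1/(0,0)*
[(0,0)] end (terminal -1, X#4); searched (2,1) to 4

O winning at [(2,1)]: True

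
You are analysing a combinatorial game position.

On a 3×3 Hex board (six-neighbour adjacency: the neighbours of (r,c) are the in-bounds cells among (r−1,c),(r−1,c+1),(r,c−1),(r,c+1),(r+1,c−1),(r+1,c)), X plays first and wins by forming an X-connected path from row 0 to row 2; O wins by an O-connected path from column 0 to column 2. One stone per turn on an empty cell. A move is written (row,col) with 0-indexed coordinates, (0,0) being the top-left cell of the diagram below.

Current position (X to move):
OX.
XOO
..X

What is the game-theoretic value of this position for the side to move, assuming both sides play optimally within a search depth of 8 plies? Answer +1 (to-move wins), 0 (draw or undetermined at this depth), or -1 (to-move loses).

[OX./XOO/..X] X move#1: (0,2):-1/OXX/XOO/..X, (2,0):+1/OX./XOO/X.X*, (2,1):-1/OX./XOO/.XX
[OX./XOO/X.X] end (terminal -1, O#2); searched OX./XOO/..X to 8

value(OX./XOO/..X, X) = +1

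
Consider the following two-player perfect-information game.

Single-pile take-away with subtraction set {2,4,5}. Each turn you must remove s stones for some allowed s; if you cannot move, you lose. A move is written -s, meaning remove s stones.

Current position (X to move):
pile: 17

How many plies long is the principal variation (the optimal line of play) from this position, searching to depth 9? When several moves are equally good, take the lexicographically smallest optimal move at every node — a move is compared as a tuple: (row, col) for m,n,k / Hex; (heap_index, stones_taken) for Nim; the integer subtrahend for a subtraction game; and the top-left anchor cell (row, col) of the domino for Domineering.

PV length from [17]: 5 plies

[17] X move#1: -2:+1/15*, -4:-1/13, -5:-1/12
[15] O move#2: -2:-1/13*, -4:-1/11, -5:-1/10
[13] X move#3: -2:-1/11, -4:-1/9, -5:+1/8*
[8] O move#4: -2:-1/6*, -4:-1/4, -5:-1/3
[6] X move#5: -2:-1/4, -4:-1/2, -5:+1/1*
[1] end (terminal -1, O#6); searched 17 to 9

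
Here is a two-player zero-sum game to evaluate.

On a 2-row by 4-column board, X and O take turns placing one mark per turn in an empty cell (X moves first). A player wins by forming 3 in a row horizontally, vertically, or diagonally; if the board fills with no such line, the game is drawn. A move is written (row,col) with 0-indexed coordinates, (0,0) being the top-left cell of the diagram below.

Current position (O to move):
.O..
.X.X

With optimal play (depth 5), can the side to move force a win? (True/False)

O winning at [.O../.X.X]: False

[.O../.X.X] O move#1: (0,0):-1/OO../.X.X, (0,2):-1/.OO./.X.X, (0,3):-1/.O.O/.X.X, (1,0):-1/.O../OX.X, (1,2):+0/.O../.XOX*
[.O../.XOX] X move#2: (0,0):+0/XO../.XOX*, (0,2):+0/.OX./.XOX, (0,3):+0/.O.X/.XOX, (1,0):-1/.O../XXOX
[XO../.XOX] O move#3: (0,2):+0/XOO./.XOX*, (0,3):+0/XO.O/.XOX, (1,0):+0/XO../OXOX
[XOO./.XOX] X move#4: (0,3):+0/XOOX/.XOX*, (1,0):-1/XOO./XXOX
[XOOX/.XOX] O move#5: (1,0):+0/XOOX/OXOX*
[XOOX/OXOX] end (terminal +0, X#6); searched .O../.X.X to 5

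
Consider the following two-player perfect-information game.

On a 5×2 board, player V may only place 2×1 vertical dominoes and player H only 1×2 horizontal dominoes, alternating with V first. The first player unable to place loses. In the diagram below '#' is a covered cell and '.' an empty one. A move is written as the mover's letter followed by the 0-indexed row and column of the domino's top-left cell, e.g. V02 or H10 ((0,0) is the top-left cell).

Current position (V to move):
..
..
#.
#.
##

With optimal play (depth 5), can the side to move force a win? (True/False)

V winning at [../../#./#./##]: True

[../../#./#./##] V move#1: V00:+1/#./#./#./#./##*, V01:+1/.#/.#/#./#./##, V11:-1/../.#/##/#./##, V21:-1/../../##/##/##
[#./#./#./#./##] end (terminal -1, H#2); searched ../../#./#./## to 5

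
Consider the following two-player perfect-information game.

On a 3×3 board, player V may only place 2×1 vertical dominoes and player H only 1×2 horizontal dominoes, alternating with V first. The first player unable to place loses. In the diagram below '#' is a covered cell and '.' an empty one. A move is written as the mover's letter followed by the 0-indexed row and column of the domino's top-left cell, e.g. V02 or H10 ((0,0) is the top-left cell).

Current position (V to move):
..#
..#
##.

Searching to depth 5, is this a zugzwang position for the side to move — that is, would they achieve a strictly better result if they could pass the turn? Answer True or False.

zugzwang(..#/..#/##., V) = False

ply 1, V at ..#/..#/##. | V00=+1→#.#/#.#/##.*; V01=+1→.##/.##/##.
ply 2: #.#/#.#/##. is terminal -1 (H); from ..#/..#/##. depth 5
suppose V passes — search the same position with H to move:
pass> ply 1, H at ..#/..#/##. | H00=+1→###/..#/##.*; H10=+1→..#/###/##.
pass> ply 2: ###/..#/##. is terminal -1 (V); from ..#/..#/##. depth 5
for V: play +1, pass -1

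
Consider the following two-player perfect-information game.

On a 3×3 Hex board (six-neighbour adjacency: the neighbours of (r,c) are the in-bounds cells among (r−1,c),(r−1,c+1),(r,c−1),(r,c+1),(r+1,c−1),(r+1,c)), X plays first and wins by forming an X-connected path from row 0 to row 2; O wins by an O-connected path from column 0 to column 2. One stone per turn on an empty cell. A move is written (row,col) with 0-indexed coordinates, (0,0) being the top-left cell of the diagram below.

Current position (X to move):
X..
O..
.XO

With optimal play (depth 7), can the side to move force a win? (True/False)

[X../O../.XO] X move#1: (0,1):-1/XX./O../.XO, (0,2):+1/X.X/O../.XO*, (1,1):+1/X../OX./.XO, (1,2):-1/X../O.X/.XO, (2,0):-1/X../O../XXO
[X.X/O../.XO] O move#2: (0,1):-1/XOX/O../.XO*, (1,1):-1/X.X/OO./.XO, (1,2):-1/X.X/O.O/.XO, (2,0):-1/X.X/O../OXO
[XOX/O../.XO] X move#3: (1,1):+1/XOX/OX./.XO*, (1,2):+1/XOX/O.X/.XO, (2,0):+1/XOX/O../XXO
[XOX/OX./.XO] end (terminal -1, O#4); searched X../O../.XO to 7

X winning at [X../O../.XO]: True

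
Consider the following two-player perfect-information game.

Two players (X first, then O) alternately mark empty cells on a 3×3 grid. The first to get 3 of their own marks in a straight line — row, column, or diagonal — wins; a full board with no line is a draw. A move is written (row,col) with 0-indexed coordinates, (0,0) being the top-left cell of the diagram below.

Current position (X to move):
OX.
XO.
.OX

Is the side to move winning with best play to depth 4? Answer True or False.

ply 1, X at OX./XO./.OX | (0,2)=+0→OXX/XO./.OX*; (1,2)=+0→OX./XOX/.OX; (2,0)=+0→OX./XO./XOX
ply 2, O at OXX/XO./.OX | (1,2)=+0→OXX/XOO/.OX*; (2,0)=-1→OXX/XO./OOX
ply 3, X at OXX/XOO/.OX | (2,0)=+0→OXX/XOO/XOX*
ply 4: OXX/XOO/XOX is terminal +0 (O); from OX./XO./.OX depth 4

X winning at [OX./XO./.OX]: False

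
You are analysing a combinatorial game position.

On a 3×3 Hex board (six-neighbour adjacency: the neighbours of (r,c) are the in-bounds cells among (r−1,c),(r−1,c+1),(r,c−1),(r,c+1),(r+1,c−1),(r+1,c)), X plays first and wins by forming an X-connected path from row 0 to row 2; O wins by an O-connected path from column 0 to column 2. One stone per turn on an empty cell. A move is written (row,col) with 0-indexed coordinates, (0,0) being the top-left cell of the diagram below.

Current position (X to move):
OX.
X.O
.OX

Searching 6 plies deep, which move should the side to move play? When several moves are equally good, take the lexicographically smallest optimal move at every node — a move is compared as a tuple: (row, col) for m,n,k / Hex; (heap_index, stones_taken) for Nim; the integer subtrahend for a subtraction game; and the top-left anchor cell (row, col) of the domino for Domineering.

[OX./X.O/.OX] X move#1: (0,2):-1/OXX/X.O/.OX, (1,1):-1/OX./XXO/.OX, (2,0):+1/OX./X.O/XOX*
[OX./X.O/XOX] end (terminal -1, O#2); searched OX./X.O/.OX to 6

X's best at [OX./X.O/.OX]: (2,0)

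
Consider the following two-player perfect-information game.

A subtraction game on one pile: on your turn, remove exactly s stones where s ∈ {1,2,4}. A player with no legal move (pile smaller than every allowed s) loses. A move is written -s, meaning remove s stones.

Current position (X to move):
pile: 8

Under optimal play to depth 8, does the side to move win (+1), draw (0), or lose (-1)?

value(8, X) = +1

ply 1, X at 8 | -1=-1→7; -2=+1→6*; -4=-1→4
ply 2, O at 6 | -1=-1→5*; -2=-1→4; -4=-1→2
ply 3, X at 5 | -1=-1→4; -2=+1→3*; -4=-1→1
ply 4, O at 3 | -1=-1→2*; -2=-1→1
ply 5, X at 2 | -1=-1→1; -2=+1→0*
ply 6: 0 is terminal -1 (O); from 8 depth 8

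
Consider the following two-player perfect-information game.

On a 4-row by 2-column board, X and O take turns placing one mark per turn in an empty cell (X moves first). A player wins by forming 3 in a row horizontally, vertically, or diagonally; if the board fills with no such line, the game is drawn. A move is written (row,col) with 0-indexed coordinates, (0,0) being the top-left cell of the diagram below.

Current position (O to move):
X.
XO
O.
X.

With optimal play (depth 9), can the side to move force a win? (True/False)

O winning at [X./XO/O./X.]: True

[X./XO/O./X.] O move#1: (0,1):+0/XO/XO/O./X., (2,1):+1/X./XO/OO/X.*, (3,1):+0/X./XO/O./XO
[X./XO/OO/X.] X move#2: (0,1):-1/XX/XO/OO/X.*, (3,1):-1/X./XO/OO/XX
[XX/XO/OO/X.] O move#3: (3,1):+1/XX/XO/OO/XO*
[XX/XO/OO/XO] end (terminal -1, X#4); searched X./XO/O./X. to 9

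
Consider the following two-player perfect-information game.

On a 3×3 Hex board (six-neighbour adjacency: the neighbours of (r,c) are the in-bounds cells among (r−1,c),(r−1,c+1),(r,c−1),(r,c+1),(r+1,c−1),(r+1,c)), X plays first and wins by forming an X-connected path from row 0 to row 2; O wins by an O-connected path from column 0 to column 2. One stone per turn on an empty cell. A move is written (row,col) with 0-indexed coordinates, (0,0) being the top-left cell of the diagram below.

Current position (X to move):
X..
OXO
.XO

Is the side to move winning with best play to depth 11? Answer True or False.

X winning at [X../OXO/.XO]: True

ply 1, X at X../OXO/.XO | (0,1)=+1→XX./OXO/.XO*; (0,2)=+1→X.X/OXO/.XO; (2,0)=+1→X../OXO/XXO
ply 2: XX./OXO/.XO is terminal -1 (O); from X../OXO/.XO depth 11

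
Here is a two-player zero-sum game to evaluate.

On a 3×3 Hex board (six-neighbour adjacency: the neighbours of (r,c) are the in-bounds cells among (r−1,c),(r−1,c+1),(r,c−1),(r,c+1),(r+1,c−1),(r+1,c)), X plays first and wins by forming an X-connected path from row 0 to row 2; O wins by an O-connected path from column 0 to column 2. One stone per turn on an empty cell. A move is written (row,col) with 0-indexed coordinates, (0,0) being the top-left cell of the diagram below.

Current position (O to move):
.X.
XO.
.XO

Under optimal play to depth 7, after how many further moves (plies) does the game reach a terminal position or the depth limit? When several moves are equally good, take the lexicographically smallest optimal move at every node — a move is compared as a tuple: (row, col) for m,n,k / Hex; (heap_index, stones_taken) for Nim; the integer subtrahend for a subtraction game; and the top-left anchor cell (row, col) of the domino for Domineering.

PV length from [.X./XO./.XO]: 3 plies

[.X./XO./.XO] O move#1: (0,0):-1/OX./XO./.XO, (0,2):-1/.XO/XO./.XO, (1,2):-1/.X./XOO/.XO, (2,0):+1/.X./XO./OXO*
[.X./XO./OXO] X move#2: (0,0):-1/XX./XO./OXO*, (0,2):-1/.XX/XO./OXO, (1,2):-1/.X./XOX/OXO
[XX./XO./OXO] O move#3: (0,2):+1/XXO/XO./OXO*, (1,2):+1/XX./XOO/OXO
[XXO/XO./OXO] end (terminal -1, X#4); searched .X./XO./.XO to 7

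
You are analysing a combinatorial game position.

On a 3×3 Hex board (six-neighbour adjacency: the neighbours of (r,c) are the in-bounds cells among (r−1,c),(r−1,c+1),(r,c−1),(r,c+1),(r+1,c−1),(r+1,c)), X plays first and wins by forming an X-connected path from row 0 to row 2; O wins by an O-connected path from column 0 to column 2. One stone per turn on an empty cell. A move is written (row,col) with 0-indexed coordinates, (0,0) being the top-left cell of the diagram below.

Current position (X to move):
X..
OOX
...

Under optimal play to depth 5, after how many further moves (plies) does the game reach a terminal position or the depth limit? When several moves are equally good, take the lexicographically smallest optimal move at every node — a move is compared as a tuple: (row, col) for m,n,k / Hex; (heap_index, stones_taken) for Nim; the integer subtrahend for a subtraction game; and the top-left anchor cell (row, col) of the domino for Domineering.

PV length from [X../OOX/...]: 5 plies

p1 X@[X../OOX/...]: (0,1)[XX./OOX/...]-1 (0,2)[X.X/OOX/...]+1* (2,0)[X../OOX/X..]-1 (2,1)[X../OOX/.X.]-1 (2,2)[X../OOX/..X]-1
p2 O@[X.X/OOX/...]: (0,1)[XOX/OOX/...]-1* (2,0)[X.X/OOX/O..]-1 (2,1)[X.X/OOX/.O.]-1 (2,2)[X.X/OOX/..O]-1
p3 X@[XOX/OOX/...]: (2,0)[XOX/OOX/X..]+1* (2,1)[XOX/OOX/.X.]+1 (2,2)[XOX/OOX/..X]+1
p4 O@[XOX/OOX/X..]: (2,1)[XOX/OOX/XO.]-1* (2,2)[XOX/OOX/X.O]-1
p5 X@[XOX/OOX/XO.]: (2,2)[XOX/OOX/XOX]+1*
p6 O@[XOX/OOX/XOX] terminal -1; root [X../OOX/...] d5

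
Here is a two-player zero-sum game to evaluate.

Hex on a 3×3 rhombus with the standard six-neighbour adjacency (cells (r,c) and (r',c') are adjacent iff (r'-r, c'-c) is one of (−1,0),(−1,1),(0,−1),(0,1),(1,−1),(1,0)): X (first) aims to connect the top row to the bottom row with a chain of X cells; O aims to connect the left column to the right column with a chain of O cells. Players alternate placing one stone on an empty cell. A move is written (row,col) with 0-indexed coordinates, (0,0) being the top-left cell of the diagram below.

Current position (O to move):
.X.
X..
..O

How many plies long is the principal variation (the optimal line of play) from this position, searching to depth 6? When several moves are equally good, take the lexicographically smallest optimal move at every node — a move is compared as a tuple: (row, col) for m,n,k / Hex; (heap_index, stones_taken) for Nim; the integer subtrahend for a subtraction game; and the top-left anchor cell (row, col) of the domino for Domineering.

PV length from [.X./X../..O]: 5 plies

ply 1, O at .X./X../..O | (0,0)=-1→OX./X../..O; (0,2)=-1→.XO/X../..O; (1,1)=-1→.X./XO./..O; (1,2)=-1→.X./X.O/..O; (2,0)=+1→.X./X../O.O*; (2,1)=-1→.X./X../.OO
ply 2, X at .X./X../O.O | (0,0)=-1→XX./X../O.O*; (0,2)=-1→.XX/X../O.O; (1,1)=-1→.X./XX./O.O; (1,2)=-1→.X./X.X/O.O; (2,1)=-1→.X./X../OXO
ply 3, O at XX./X../O.O | (0,2)=+1→XXO/X../O.O*; (1,1)=+1→XX./XO./O.O; (1,2)=+1→XX./X.O/O.O; (2,1)=+1→XX./X../OOO
ply 4, X at XXO/X../O.O | (1,1)=-1→XXO/XX./O.O*; (1,2)=-1→XXO/X.X/O.O; (2,1)=-1→XXO/X../OXO
ply 5, O at XXO/XX./O.O | (1,2)=-1→XXO/XXO/O.O; (2,1)=+1→XXO/XX./OOO*
ply 6: XXO/XX./OOO is terminal -1 (X); from .X./X../..O depth 6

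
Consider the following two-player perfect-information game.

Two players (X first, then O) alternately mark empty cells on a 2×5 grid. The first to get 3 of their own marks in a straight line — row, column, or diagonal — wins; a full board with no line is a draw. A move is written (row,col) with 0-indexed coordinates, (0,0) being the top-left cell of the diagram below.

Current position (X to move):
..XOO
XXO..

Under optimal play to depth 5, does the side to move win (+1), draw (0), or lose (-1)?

value(..XOO/XXO.., X) = 0

[..XOO/XXO..] X move#1: (0,0):+0/X.XOO/XXO..*, (0,1):+0/.XXOO/XXO.., (1,3):+0/..XOO/XXOX., (1,4):+0/..XOO/XXO.X
[X.XOO/XXO..] O move#2: (0,1):+0/XOXOO/XXO..*, (1,3):-1/X.XOO/XXOO., (1,4):-1/X.XOO/XXO.O
[XOXOO/XXO..] X move#3: (1,3):+0/XOXOO/XXOX.*, (1,4):+0/XOXOO/XXO.X
[XOXOO/XXOX.] O move#4: (1,4):+0/XOXOO/XXOXO*
[XOXOO/XXOXO] end (terminal +0, X#5); searched ..XOO/XXO.. to 5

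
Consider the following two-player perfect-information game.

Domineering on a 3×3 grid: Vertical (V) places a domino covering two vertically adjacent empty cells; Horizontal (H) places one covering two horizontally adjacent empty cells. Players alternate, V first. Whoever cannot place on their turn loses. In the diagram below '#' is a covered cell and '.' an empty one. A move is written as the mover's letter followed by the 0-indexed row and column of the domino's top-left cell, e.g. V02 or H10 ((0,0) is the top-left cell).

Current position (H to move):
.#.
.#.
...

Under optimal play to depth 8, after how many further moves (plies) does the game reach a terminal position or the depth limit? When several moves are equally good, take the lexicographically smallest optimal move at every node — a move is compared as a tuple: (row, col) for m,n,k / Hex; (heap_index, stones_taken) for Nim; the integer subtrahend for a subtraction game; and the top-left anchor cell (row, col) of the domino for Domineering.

[.#./.#./...] H move#1: H20:-1/.#./.#./##.*, H21:-1/.#./.#./.##
[.#./.#./##.] V move#2: V00:+1/##./##./##.*, V02:+1/.##/.##/##., V12:+1/.#./.##/###
[##./##./##.] end (terminal -1, H#3); searched .#./.#./... to 8

PV length from [.#./.#./...]: 2 plies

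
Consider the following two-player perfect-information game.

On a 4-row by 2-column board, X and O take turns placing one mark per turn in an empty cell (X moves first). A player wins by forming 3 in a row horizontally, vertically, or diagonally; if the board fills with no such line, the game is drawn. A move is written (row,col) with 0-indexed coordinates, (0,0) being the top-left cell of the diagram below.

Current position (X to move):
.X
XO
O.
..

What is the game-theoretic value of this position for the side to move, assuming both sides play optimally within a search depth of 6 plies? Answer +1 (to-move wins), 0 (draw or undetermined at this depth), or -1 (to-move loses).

value(.X/XO/O./.., X) = 0

[.X/XO/O./..] X move#1: (0,0):+0/XX/XO/O./..*, (2,1):+0/.X/XO/OX/.., (3,0):+0/.X/XO/O./X., (3,1):+0/.X/XO/O./.X
[XX/XO/O./..] O move#2: (2,1):+0/XX/XO/OO/..*, (3,0):+0/XX/XO/O./O., (3,1):+0/XX/XO/O./.O
[XX/XO/OO/..] X move#3: (3,0):-1/XX/XO/OO/X., (3,1):+0/XX/XO/OO/.X*
[XX/XO/OO/.X] O move#4: (3,0):+0/XX/XO/OO/OX*
[XX/XO/OO/OX] end (terminal +0, X#5); searched .X/XO/O./.. to 6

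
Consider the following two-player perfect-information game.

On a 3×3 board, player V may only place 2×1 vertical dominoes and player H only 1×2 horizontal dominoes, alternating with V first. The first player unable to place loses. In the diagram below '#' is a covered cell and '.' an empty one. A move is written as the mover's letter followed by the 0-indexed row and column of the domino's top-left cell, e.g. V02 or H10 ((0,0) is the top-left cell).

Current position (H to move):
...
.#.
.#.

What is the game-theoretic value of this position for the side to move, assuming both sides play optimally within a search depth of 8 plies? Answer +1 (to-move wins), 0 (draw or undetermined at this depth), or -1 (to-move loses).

value(.../.#./.#., H) = -1

ply 1, H at .../.#./.#. | H00=-1→##./.#./.#.*; H01=-1→.##/.#./.#.
ply 2, V at ##./.#./.#. | V02=+1→###/.##/.#.*; V10=+1→##./##./##.; V12=+1→##./.##/.##
ply 3: ###/.##/.#. is terminal -1 (H); from .../.#./.#. depth 8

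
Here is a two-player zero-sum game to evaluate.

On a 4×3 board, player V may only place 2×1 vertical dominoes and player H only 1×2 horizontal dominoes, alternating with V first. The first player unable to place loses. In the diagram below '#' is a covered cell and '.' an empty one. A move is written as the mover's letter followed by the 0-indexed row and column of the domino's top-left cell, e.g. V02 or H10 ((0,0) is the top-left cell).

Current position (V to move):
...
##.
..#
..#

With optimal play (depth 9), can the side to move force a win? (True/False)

p1 V@[.../##./..#/..#]: V02[..#/###/..#/..#]-1 V20[.../##./#.#/#.#]+1* V21[.../##./.##/.##]+1
p2 H@[.../##./#.#/#.#]: H00[##./##./#.#/#.#]-1* H01[.##/##./#.#/#.#]-1
p3 V@[##./##./#.#/#.#]: V02[###/###/#.#/#.#]+1* V21[##./##./###/###]+1
p4 H@[###/###/#.#/#.#] terminal -1; root [.../##./..#/..#] d9

V winning at [.../##./..#/..#]: True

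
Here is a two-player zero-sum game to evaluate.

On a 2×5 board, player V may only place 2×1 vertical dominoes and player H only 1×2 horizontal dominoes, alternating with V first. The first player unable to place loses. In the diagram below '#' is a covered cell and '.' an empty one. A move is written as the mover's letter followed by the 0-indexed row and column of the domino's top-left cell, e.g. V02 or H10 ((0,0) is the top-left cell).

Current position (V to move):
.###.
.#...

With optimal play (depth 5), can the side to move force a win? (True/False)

p1 V@[.###./.#...]: V00[####./##...]-1 V04[.####/.#..#]+1*
p2 H@[.####/.#..#]: H12[.####/.####]-1*
p3 V@[.####/.####]: V00[#####/#####]+1*
p4 H@[#####/#####] terminal -1; root [.###./.#...] d5

V winning at [.###./.#...]: True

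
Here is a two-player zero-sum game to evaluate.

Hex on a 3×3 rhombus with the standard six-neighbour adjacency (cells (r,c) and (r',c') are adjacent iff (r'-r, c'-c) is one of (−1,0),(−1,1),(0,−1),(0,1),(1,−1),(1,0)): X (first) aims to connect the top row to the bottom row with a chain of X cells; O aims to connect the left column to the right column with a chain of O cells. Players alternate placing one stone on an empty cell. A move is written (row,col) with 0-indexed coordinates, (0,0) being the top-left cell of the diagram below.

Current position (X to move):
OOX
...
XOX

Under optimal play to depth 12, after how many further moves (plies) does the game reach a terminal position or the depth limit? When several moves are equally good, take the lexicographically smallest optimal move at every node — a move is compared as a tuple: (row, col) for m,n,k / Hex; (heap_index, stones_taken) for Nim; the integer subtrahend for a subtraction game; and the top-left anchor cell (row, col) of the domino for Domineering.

PV length from [OOX/.../XOX]: 3 plies

ply 1, X at OOX/.../XOX | (1,0)=+1→OOX/X../XOX*; (1,1)=+1→OOX/.X./XOX; (1,2)=+1→OOX/..X/XOX
ply 2, O at OOX/X../XOX | (1,1)=-1→OOX/XO./XOX*; (1,2)=-1→OOX/X.O/XOX
ply 3, X at OOX/XO./XOX | (1,2)=+1→OOX/XOX/XOX*
ply 4: OOX/XOX/XOX is terminal -1 (O); from OOX/.../XOX depth 12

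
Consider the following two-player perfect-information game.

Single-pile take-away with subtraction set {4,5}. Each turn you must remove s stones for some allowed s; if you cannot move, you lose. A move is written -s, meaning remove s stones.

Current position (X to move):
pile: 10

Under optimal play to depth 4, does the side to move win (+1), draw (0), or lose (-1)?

value(10, X) = -1

ply 1, X at 10 | -4=-1→6*; -5=-1→5
ply 2, O at 6 | -4=+1→2*; -5=+1→1
ply 3: 2 is terminal -1 (X); from 10 depth 4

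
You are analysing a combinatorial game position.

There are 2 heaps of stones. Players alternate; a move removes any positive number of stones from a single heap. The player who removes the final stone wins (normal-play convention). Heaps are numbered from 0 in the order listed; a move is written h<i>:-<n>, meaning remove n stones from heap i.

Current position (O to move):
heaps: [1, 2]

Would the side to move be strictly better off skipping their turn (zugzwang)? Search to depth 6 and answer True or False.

zugzwang((1,2), O) = False

p1 O@[(1,2)]: h0:-1[(0,2)]-1 h1:-1[(1,1)]+1* h1:-2[(1,0)]-1
p2 X@[(1,1)]: h0:-1[(0,1)]-1* h1:-1[(1,0)]-1
p3 O@[(0,1)]: h1:-1[(0,0)]+1*
p4 X@[(0,0)] terminal -1; root [(1,2)] d6
pass branch (X moves first from the same position):
  | p1 X@[(1,2)]: h0:-1[(0,2)]-1 h1:-1[(1,1)]+1* h1:-2[(1,0)]-1
  | p2 O@[(1,1)]: h0:-1[(0,1)]-1* h1:-1[(1,0)]-1
  | p3 X@[(0,1)]: h1:-1[(0,0)]+1*
  | p4 O@[(0,0)] terminal -1; root [(1,2)] d6
O moving scores +1; O passing scores -1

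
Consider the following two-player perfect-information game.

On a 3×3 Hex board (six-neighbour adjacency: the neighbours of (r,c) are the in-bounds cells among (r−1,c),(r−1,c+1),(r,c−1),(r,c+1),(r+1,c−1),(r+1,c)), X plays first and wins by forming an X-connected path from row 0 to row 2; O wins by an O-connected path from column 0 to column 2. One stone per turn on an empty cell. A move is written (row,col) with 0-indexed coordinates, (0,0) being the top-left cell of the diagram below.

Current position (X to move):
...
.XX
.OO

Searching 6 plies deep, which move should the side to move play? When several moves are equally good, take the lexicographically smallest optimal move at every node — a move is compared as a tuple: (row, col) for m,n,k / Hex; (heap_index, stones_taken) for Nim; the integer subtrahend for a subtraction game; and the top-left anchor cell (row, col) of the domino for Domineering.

ply 1, X at .../.XX/.OO | (0,0)=-1→X../.XX/.OO; (0,1)=-1→.X./.XX/.OO; (0,2)=-1→..X/.XX/.OO; (1,0)=-1→.../XXX/.OO; (2,0)=+1→.../.XX/XOO*
ply 2, O at .../.XX/XOO | (0,0)=-1→O../.XX/XOO*; (0,1)=-1→.O./.XX/XOO; (0,2)=-1→..O/.XX/XOO; (1,0)=-1→.../OXX/XOO
ply 3, X at O../.XX/XOO | (0,1)=+1→OX./.XX/XOO*; (0,2)=+1→O.X/.XX/XOO; (1,0)=+1→O../XXX/XOO
ply 4: OX./.XX/XOO is terminal -1 (O); from .../.XX/.OO depth 6

X's best at [.../.XX/.OO]: (2,0)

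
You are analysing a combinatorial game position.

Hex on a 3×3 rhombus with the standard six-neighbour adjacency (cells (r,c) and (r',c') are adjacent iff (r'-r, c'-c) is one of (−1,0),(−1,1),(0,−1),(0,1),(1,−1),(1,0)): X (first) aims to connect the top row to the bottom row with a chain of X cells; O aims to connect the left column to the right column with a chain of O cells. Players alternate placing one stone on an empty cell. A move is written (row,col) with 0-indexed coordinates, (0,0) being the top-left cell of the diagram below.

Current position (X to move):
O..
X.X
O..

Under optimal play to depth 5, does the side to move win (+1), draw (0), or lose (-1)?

ply 1, X at O../X.X/O.. | (0,1)=+1→OX./X.X/O..*; (0,2)=+1→O.X/X.X/O..; (1,1)=+1→O../XXX/O..; (2,1)=-1→O../X.X/OX.; (2,2)=-1→O../X.X/O.X
ply 2, O at OX./X.X/O.. | (0,2)=-1→OXO/X.X/O..*; (1,1)=-1→OX./XOX/O..; (2,1)=-1→OX./X.X/OO.; (2,2)=-1→OX./X.X/O.O
ply 3, X at OXO/X.X/O.. | (1,1)=+1→OXO/XXX/O..*; (2,1)=-1→OXO/X.X/OX.; (2,2)=-1→OXO/X.X/O.X
ply 4, O at OXO/XXX/O.. | (2,1)=-1→OXO/XXX/OO.*; (2,2)=-1→OXO/XXX/O.O
ply 5, X at OXO/XXX/OO. | (2,2)=+1→OXO/XXX/OOX*
ply 6: OXO/XXX/OOX is terminal -1 (O); from O../X.X/O.. depth 5

value(O../X.X/O.., X) = +1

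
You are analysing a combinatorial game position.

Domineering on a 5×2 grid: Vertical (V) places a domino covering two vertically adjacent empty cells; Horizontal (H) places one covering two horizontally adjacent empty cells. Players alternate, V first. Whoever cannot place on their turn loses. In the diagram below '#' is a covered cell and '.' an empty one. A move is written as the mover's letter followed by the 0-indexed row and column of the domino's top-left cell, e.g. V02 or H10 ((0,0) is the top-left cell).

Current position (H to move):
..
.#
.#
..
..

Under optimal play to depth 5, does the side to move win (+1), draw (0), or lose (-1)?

ply 1, H at ../.#/.#/../.. | H00=-1→##/.#/.#/../..; H30=+1→../.#/.#/##/..*; H40=+1→../.#/.#/../##
ply 2, V at ../.#/.#/##/.. | V00=-1→#./##/.#/##/..*; V10=-1→../##/##/##/..
ply 3, H at #./##/.#/##/.. | H40=+1→#./##/.#/##/##*
ply 4: #./##/.#/##/## is terminal -1 (V); from ../.#/.#/../.. depth 5

value(../.#/.#/../.., H) = +1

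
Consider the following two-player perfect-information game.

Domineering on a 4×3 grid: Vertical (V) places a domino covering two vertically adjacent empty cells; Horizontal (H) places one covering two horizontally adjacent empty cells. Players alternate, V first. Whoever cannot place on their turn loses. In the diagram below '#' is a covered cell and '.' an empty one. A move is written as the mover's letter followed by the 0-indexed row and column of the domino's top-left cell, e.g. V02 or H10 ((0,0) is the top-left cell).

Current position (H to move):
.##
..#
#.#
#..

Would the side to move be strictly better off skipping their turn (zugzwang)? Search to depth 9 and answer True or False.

p1 H@[.##/..#/#.#/#..]: H10[.##/###/#.#/#..]-1* H31[.##/..#/#.#/###]-1
p2 V@[.##/###/#.#/#..]: V21[.##/###/###/##.]+1*
p3 H@[.##/###/###/##.] terminal -1; root [.##/..#/#.#/#..] d9
suppose H passes — search the same position with V to move:
pass> p1 V@[.##/..#/#.#/#..]: V00[###/#.#/#.#/#..]+1* V11[.##/.##/###/#..]+1 V21[.##/..#/###/##.]-1
pass> p2 H@[###/#.#/#.#/#..]: H31[###/#.#/#.#/###]-1*
pass> p3 V@[###/#.#/#.#/###]: V11[###/###/###/###]+1*
pass> p4 H@[###/###/###/###] terminal -1; root [.##/..#/#.#/#..] d9
for H: play -1, pass -1

zugzwang(.##/..#/#.#/#.., H) = False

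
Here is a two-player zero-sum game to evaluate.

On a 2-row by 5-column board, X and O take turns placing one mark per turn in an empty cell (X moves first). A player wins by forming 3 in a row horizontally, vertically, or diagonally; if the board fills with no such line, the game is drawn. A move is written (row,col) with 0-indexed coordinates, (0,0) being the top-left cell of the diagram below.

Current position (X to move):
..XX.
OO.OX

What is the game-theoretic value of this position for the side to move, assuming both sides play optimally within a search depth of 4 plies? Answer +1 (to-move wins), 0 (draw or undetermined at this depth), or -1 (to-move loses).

[..XX./OO.OX] X move#1: (0,0):-1/X.XX./OO.OX, (0,1):+1/.XXX./OO.OX*, (0,4):+1/..XXX/OO.OX, (1,2):+1/..XX./OOXOX
[.XXX./OO.OX] end (terminal -1, O#2); searched ..XX./OO.OX to 4

value(..XX./OO.OX, X) = +1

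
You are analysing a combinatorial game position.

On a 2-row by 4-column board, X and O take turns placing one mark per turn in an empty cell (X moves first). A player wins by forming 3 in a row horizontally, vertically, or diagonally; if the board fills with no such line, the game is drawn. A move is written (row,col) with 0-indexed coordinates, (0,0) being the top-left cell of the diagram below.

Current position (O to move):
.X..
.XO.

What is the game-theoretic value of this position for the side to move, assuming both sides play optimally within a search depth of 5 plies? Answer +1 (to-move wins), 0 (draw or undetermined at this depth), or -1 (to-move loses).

value(.X../.XO., O) = 0

ply 1, O at .X../.XO. | (0,0)=+0→OX../.XO.*; (0,2)=+0→.XO./.XO.; (0,3)=+0→.X.O/.XO.; (1,0)=-1→.X../OXO.; (1,3)=-1→.X../.XOO
ply 2, X at OX../.XO. | (0,2)=+0→OXX./.XO.*; (0,3)=+0→OX.X/.XO.; (1,0)=+0→OX../XXO.; (1,3)=+0→OX../.XOX
ply 3, O at OXX./.XO. | (0,3)=+0→OXXO/.XO.*; (1,0)=-1→OXX./OXO.; (1,3)=-1→OXX./.XOO
ply 4, X at OXXO/.XO. | (1,0)=+0→OXXO/XXO.*; (1,3)=+0→OXXO/.XOX
ply 5, O at OXXO/XXO. | (1,3)=+0→OXXO/XXOO*
ply 6: OXXO/XXOO is terminal +0 (X); from .X../.XO. depth 5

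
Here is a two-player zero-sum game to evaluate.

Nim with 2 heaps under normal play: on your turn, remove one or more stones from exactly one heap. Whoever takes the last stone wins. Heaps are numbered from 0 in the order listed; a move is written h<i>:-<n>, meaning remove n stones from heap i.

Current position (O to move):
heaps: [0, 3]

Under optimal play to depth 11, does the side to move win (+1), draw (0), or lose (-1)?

p1 O@[(0,3)]: h1:-1[(0,2)]-1 h1:-2[(0,1)]-1 h1:-3[(0,0)]+1*
p2 X@[(0,0)] terminal -1; root [(0,3)] d11

value((0,3), O) = +1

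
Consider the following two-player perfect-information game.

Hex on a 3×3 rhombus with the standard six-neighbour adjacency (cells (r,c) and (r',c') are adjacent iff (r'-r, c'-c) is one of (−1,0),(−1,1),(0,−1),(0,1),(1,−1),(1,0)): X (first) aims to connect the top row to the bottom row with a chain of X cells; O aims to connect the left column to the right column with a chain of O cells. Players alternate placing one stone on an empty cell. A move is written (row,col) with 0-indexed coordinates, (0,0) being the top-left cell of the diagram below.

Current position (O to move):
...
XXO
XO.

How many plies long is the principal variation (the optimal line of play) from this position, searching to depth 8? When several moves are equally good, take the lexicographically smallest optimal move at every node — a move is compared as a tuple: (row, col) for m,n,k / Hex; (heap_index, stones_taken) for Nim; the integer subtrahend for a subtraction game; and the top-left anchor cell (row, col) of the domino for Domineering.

p1 O@[.../XXO/XO.]: (0,0)[O../XXO/XO.]-1* (0,1)[.O./XXO/XO.]-1 (0,2)[..O/XXO/XO.]-1 (2,2)[.../XXO/XOO]-1
p2 X@[O../XXO/XO.]: (0,1)[OX./XXO/XO.]+1* (0,2)[O.X/XXO/XO.]+1 (2,2)[O../XXO/XOX]+1
p3 O@[OX./XXO/XO.] terminal -1; root [.../XXO/XO.] d8

PV length from [.../XXO/XO.]: 2 plies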